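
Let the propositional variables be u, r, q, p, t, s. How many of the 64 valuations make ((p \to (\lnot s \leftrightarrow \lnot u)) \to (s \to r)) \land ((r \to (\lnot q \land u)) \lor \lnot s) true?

Initial set: {T (((p \to (\lnot s \leftrightarrow \lnot u)) \to (s \to r)) \land ((r \to (\lnot q \land u)) \lor \lnot s))}.
T (((p \to (\lnot s \leftrightarrow \lnot u)) \to (s \to r)) \land ((r \to (\lnot q \land u)) \lor \lnot s)): α-rule — add T ((p \to (\lnot s \leftrightarrow \lnot u)) \to (s \to r)), T ((r \to (\lnot q \land u)) \lor \lnot s).
T ((p \to (\lnot s \leftrightarrow \lnot u)) \to (s \to r)): β-rule — branch into F (p \to (\lnot s \leftrightarrow \lnot u))  //  T (s \to r).
  branch 1 (add F (p \to (\lnot s \leftrightarrow \lnot u))):
    F (p \to (\lnot s \leftrightarrow \lnot u)): α-rule — add T p, F (\lnot s \leftrightarrow \lnot u).
    T ((r \to (\lnot q \land u)) \lor \lnot s): β-rule — branch into T (r \to (\lnot q \land u))  //  T \lnot s.
      branch 1.1 (add T (r \to (\lnot q \land u))):
        F (\lnot s \leftrightarrow \lnot u): β-rule — branch into T \lnot s, F \lnot u  //  F \lnot s, T \lnot u.
          branch 1.1.1 (add T \lnot s, F \lnot u):
            T (r \to (\lnot q \land u)): β-rule — branch into F r  //  T (\lnot q \land u).
              branch 1.1.1.1 (add F r):
                ○ open, literals {p=T, r=F, s=F, u=T}.
              branch 1.1.1.2 (add T (\lnot q \land u)):
                T (\lnot q \land u): α-rule — add T \lnot q, T u.
                ○ open, literals {p=T, q=F, s=F, u=T}.
          branch 1.1.2 (add F \lnot s, T \lnot u):
            T (r \to (\lnot q \land u)): β-rule — branch into F r  //  T (\lnot q \land u).
              branch 1.1.2.1 (add F r):
                ○ open, literals {p=T, r=F, s=T, u=F}.
              branch 1.1.2.2 (add T (\lnot q \land u)):
                T (\lnot q \land u): α-rule — add T \lnot q, T u.
                × closes — contains both u and \lnot u.
      branch 1.2 (add T \lnot s):
        F (\lnot s \leftrightarrow \lnot u): β-rule — branch into T \lnot s, F \lnot u  //  F \lnot s, T \lnot u.
          branch 1.2.1 (add T \lnot s, F \lnot u):
            ○ open, literals {p=T, s=F, u=T}.
          branch 1.2.2 (add F \lnot s, T \lnot u):
            × closes — contains both s and \lnot s.
  branch 2 (add T (s \to r)):
    T ((r \to (\lnot q \land u)) \lor \lnot s): β-rule — branch into T (r \to (\lnot q \land u))  //  T \lnot s.
      branch 2.1 (add T (r \to (\lnot q \land u))):
        T (s \to r): β-rule — branch into F s  //  T r.
          branch 2.1.1 (add F s):
            T (r \to (\lnot q \land u)): β-rule — branch into F r  //  T (\lnot q \land u).
              branch 2.1.1.1 (add F r):
                ○ open, literals {r=F, s=F}.
              branch 2.1.1.2 (add T (\lnot q \land u)):
                T (\lnot q \land u): α-rule — add T \lnot q, T u.
                ○ open, literals {q=F, s=F, u=T}.
          branch 2.1.2 (add T r):
            T (r \to (\lnot q \land u)): β-rule — branch into F r  //  T (\lnot q \land u).
              branch 2.1.2.1 (add F r):
                × closes — contains both r and \lnot r.
              branch 2.1.2.2 (add T (\lnot q \land u)):
                T (\lnot q \land u): α-rule — add T \lnot q, T u.
                ○ open, literals {q=F, r=T, u=T}.
      branch 2.2 (add T \lnot s):
        T (s \to r): β-rule — branch into F s  //  T r.
          branch 2.2.1 (add F s):
            ○ open, literals {s=F}.
          branch 2.2.2 (add T r):
            ○ open, literals {r=T, s=F}.
3 branches closed, 9 open.
Each open branch fixes some atoms; the unmentioned ones are free. Counting distinct full assignments: branch {p=T, r=F, s=F, u=T} (q, t) contributes 4 new; branch {p=T, q=F, s=F, u=T} (r, t) contributes 2 new; branch {p=T, r=F, s=T, u=F} (q, t) contributes 4 new; branch {p=T, s=F, u=T} (r, q, t) contributes 2 new; branch {r=F, s=F} (u, q, p, t) contributes 12 new; branch {q=F, s=F, u=T} (r, p, t) contributes 2 new; branch {q=F, r=T, u=T} (p, t, s) contributes 4 new; branch {s=F} (u, r, q, p, t) contributes 10 new; branch {r=T, s=F} (u, q, p, t) contributes 0 new. Total: 40.

40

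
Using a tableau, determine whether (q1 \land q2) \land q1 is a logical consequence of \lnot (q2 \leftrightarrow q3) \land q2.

No

Initial set: {T (\lnot (q2 \leftrightarrow q3) \land q2); F ((q1 \land q2) \land q1)}.
T (\lnot (q2 \leftrightarrow q3) \land q2): α-rule — add T \lnot (q2 \leftrightarrow q3), T q2.
F ((q1 \land q2) \land q1): β-rule — branch into F (q1 \land q2)  //  F q1.
  branch 1 (add F (q1 \land q2)):
    T \lnot (q2 \leftrightarrow q3): β-rule — branch into T q2, F q3  //  F q2, T q3.
      branch 1.1 (add T q2, F q3):
        F (q1 \land q2): β-rule — branch into F q1  //  F q2.
          branch 1.1.1 (add F q1):
            ○ open, literals {q1=0, q2=1, q3=0}.
          branch 1.1.2 (add F q2):
            × closes — contains both q2 and \lnot q2.
      branch 1.2 (add F q2, T q3):
        × closes — contains both q2 and \lnot q2.
  branch 2 (add F q1):
    T \lnot (q2 \leftrightarrow q3): β-rule — branch into T q2, F q3  //  F q2, T q3.
      branch 2.1 (add T q2, F q3):
        ○ open, literals {q1=0, q2=1, q3=0}.
      branch 2.2 (add F q2, T q3):
        × closes — contains both q2 and \lnot q2.
3 branches closed, 2 open.
An open branch gives a countermodel: q1=0, q2=1, q3=0 (unmentioned atoms arbitrary); the premises hold there but the conclusion fails.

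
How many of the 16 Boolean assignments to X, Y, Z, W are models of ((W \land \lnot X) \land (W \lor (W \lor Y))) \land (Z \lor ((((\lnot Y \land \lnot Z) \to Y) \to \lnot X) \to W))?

4

Initial set: {(((W \land \lnot X) \land (W \lor (W \lor Y))) \land (Z \lor ((((\lnot Y \land \lnot Z) \to Y) \to \lnot X) \to W)))}.
(((W \land \lnot X) \land (W \lor (W \lor Y))) \land (Z \lor ((((\lnot Y \land \lnot Z) \to Y) \to \lnot X) \to W))): α-rule — add ((W \land \lnot X) \land (W \lor (W \lor Y))), (Z \lor ((((\lnot Y \land \lnot Z) \to Y) \to \lnot X) \to W)).
((W \land \lnot X) \land (W \lor (W \lor Y))): α-rule — add (W \land \lnot X), (W \lor (W \lor Y)).
(W \land \lnot X): α-rule — add W, \lnot X.
(Z \lor ((((\lnot Y \land \lnot Z) \to Y) \to \lnot X) \to W)): β-rule — branch into Z  //  ((((\lnot Y \land \lnot Z) \to Y) \to \lnot X) \to W).
  branch 1 (add Z):
    (W \lor (W \lor Y)): β-rule — branch into W  //  (W \lor Y).
      branch 1.1 (add W):
        ○ open, literals {W=true, X=false, Z=true}.
      branch 1.2 (add (W \lor Y)):
        (W \lor Y): β-rule — branch into W  //  Y.
          branch 1.2.1 (add W):
            ○ open, literals {W=true, X=false, Z=true}.
          branch 1.2.2 (add Y):
            ○ open, literals {W=true, X=false, Y=true, Z=true}.
  branch 2 (add ((((\lnot Y \land \lnot Z) \to Y) \to \lnot X) \to W)):
    (W \lor (W \lor Y)): β-rule — branch into W  //  (W \lor Y).
      branch 2.1 (add W):
        ((((\lnot Y \land \lnot Z) \to Y) \to \lnot X) \to W): β-rule — branch into \lnot (((\lnot Y \land \lnot Z) \to Y) \to \lnot X)  //  W.
          branch 2.1.1 (add \lnot (((\lnot Y \land \lnot Z) \to Y) \to \lnot X)):
            \lnot (((\lnot Y \land \lnot Z) \to Y) \to \lnot X): α-rule — add ((\lnot Y \land \lnot Z) \to Y), \lnot \lnot X.
            × closes — contains both X and \lnot X.
          branch 2.1.2 (add W):
            ○ open, literals {W=true, X=false}.
      branch 2.2 (add (W \lor Y)):
        ((((\lnot Y \land \lnot Z) \to Y) \to \lnot X) \to W): β-rule — branch into \lnot (((\lnot Y \land \lnot Z) \to Y) \to \lnot X)  //  W.
          branch 2.2.1 (add \lnot (((\lnot Y \land \lnot Z) \to Y) \to \lnot X)):
            \lnot (((\lnot Y \land \lnot Z) \to Y) \to \lnot X): α-rule — add ((\lnot Y \land \lnot Z) \to Y), \lnot \lnot X.
            × closes — contains both X and \lnot X.
          branch 2.2.2 (add W):
            (W \lor Y): β-rule — branch into W  //  Y.
              branch 2.2.2.1 (add W):
                ○ open, literals {W=true, X=false}.
              branch 2.2.2.2 (add Y):
                ○ open, literals {W=true, X=false, Y=true}.
2 branches closed, 6 open.
Each open branch fixes some atoms; the unmentioned ones are free. Counting distinct full assignments: branch {W=true, X=false, Z=true} (Y) contributes 2 new; branch {W=true, X=false, Z=true} (Y) contributes 0 new; branch {W=true, X=false, Y=true, Z=true} (none free) contributes 0 new; branch {W=true, X=false} (Y, Z) contributes 2 new; branch {W=true, X=false} (Y, Z) contributes 0 new; branch {W=true, X=false, Y=true} (Z) contributes 0 new. Total: 4.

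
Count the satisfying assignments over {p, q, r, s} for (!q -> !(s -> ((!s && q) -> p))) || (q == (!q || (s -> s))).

8

Initial set: {T ((!q -> !(s -> ((!s && q) -> p))) || (q == (!q || (s -> s))))}.
T ((!q -> !(s -> ((!s && q) -> p))) || (q == (!q || (s -> s)))): β-rule — branch into T (!q -> !(s -> ((!s && q) -> p)))  //  T (q == (!q || (s -> s))).
  branch 1 (add T (!q -> !(s -> ((!s && q) -> p)))):
    T (!q -> !(s -> ((!s && q) -> p))): β-rule — branch into F !q  //  T !(s -> ((!s && q) -> p)).
      branch 1.1 (add F !q):
        ○ open, literals {q=true}.
      branch 1.2 (add T !(s -> ((!s && q) -> p))):
        T !(s -> ((!s && q) -> p)): α-rule — add T s, F ((!s && q) -> p).
        F ((!s && q) -> p): α-rule — add T (!s && q), F p.
        T (!s && q): α-rule — add T !s, T q.
        × closes — contains both s and !s.
  branch 2 (add T (q == (!q || (s -> s)))):
    T (q == (!q || (s -> s))): β-rule — branch into T q, T (!q || (s -> s))  //  F q, F (!q || (s -> s)).
      branch 2.1 (add T q, T (!q || (s -> s))):
        T (!q || (s -> s)): β-rule — branch into T !q  //  T (s -> s).
          branch 2.1.1 (add T !q):
            × closes — contains both q and !q.
          branch 2.1.2 (add T (s -> s)):
            T (s -> s): β-rule — branch into F s  //  T s.
              branch 2.1.2.1 (add F s):
                ○ open, literals {q=true, s=false}.
              branch 2.1.2.2 (add T s):
                ○ open, literals {q=true, s=true}.
      branch 2.2 (add F q, F (!q || (s -> s))):
        F (!q || (s -> s)): α-rule — add F !q, F (s -> s).
        × closes — contains both q and !q.
3 branches closed, 3 open.
Each open branch fixes some atoms; the unmentioned ones are free. Counting distinct full assignments: branch {q=true} (p, r, s) contributes 8 new; branch {q=true, s=false} (p, r) contributes 0 new; branch {q=true, s=true} (p, r) contributes 0 new. Total: 8.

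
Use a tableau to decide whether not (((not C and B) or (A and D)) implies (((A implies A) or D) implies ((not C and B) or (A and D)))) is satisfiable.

Unsatisfiable

Initial set: {not (((not C and B) or (A and D)) implies (((A implies A) or D) implies ((not C and B) or (A and D))))}.
not (((not C and B) or (A and D)) implies (((A implies A) or D) implies ((not C and B) or (A and D)))): α-rule — add ((not C and B) or (A and D)), not (((A implies A) or D) implies ((not C and B) or (A and D))).
not (((A implies A) or D) implies ((not C and B) or (A and D))): α-rule — add ((A implies A) or D), not ((not C and B) or (A and D)).
not ((not C and B) or (A and D)): α-rule — add not (not C and B), not (A and D).
((not C and B) or (A and D)): β-rule — branch into (not C and B)  //  (A and D).
  branch 1 (add (not C and B)):
    (not C and B): α-rule — add not C, B.
    ((A implies A) or D): β-rule — branch into (A implies A)  //  D.
      branch 1.1 (add (A implies A)):
        not (not C and B): β-rule — branch into not not C  //  not B.
          branch 1.1.1 (add not not C):
            × closes — contains both C and not C.
          branch 1.1.2 (add not B):
            × closes — contains both B and not B.
      branch 1.2 (add D):
        not (not C and B): β-rule — branch into not not C  //  not B.
          branch 1.2.1 (add not not C):
            × closes — contains both C and not C.
          branch 1.2.2 (add not B):
            × closes — contains both B and not B.
  branch 2 (add (A and D)):
    (A and D): α-rule — add A, D.
    ((A implies A) or D): β-rule — branch into (A implies A)  //  D.
      branch 2.1 (add (A implies A)):
        not (not C and B): β-rule — branch into not not C  //  not B.
          branch 2.1.1 (add not not C):
            not (A and D): β-rule — branch into not A  //  not D.
              branch 2.1.1.1 (add not A):
                × closes — contains both A and not A.
              branch 2.1.1.2 (add not D):
                × closes — contains both D and not D.
          branch 2.1.2 (add not B):
            not (A and D): β-rule — branch into not A  //  not D.
              branch 2.1.2.1 (add not A):
                × closes — contains both A and not A.
              branch 2.1.2.2 (add not D):
                × closes — contains both D and not D.
      branch 2.2 (add D):
        not (not C and B): β-rule — branch into not not C  //  not B.
          branch 2.2.1 (add not not C):
            not (A and D): β-rule — branch into not A  //  not D.
              branch 2.2.1.1 (add not A):
                × closes — contains both A and not A.
              branch 2.2.1.2 (add not D):
                × closes — contains both D and not D.
          branch 2.2.2 (add not B):
            not (A and D): β-rule — branch into not A  //  not D.
              branch 2.2.2.1 (add not A):
                × closes — contains both A and not A.
              branch 2.2.2.2 (add not D):
                × closes — contains both D and not D.
All 12 branches close.
Every branch closed; the formula is unsatisfiable.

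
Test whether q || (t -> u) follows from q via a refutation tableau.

Yes

Initial set: {q; !(q || (t -> u))}.
!(q || (t -> u)): α-rule — add !q, !(t -> u).
× closes — contains both q and !q.
All 1 branch closes.
Every branch closed, so the premises entail the conclusion.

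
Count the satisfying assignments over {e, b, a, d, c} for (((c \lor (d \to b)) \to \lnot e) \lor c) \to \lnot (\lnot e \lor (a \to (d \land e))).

Initial set: {T ((((c \lor (d \to b)) \to \lnot e) \lor c) \to \lnot (\lnot e \lor (a \to (d \land e))))}.
T ((((c \lor (d \to b)) \to \lnot e) \lor c) \to \lnot (\lnot e \lor (a \to (d \land e)))): β-rule — branch into F (((c \lor (d \to b)) \to \lnot e) \lor c)  //  T \lnot (\lnot e \lor (a \to (d \land e))).
  branch 1 (add F (((c \lor (d \to b)) \to \lnot e) \lor c)):
    F (((c \lor (d \to b)) \to \lnot e) \lor c): α-rule — add F ((c \lor (d \to b)) \to \lnot e), F c.
    F ((c \lor (d \to b)) \to \lnot e): α-rule — add T (c \lor (d \to b)), F \lnot e.
    T (c \lor (d \to b)): β-rule — branch into T c  //  T (d \to b).
      branch 1.1 (add T c):
        × closes — contains both c and \lnot c.
      branch 1.2 (add T (d \to b)):
        T (d \to b): β-rule — branch into F d  //  T b.
          branch 1.2.1 (add F d):
            ○ open, literals {c=false, d=false, e=true}.
          branch 1.2.2 (add T b):
            ○ open, literals {b=true, c=false, e=true}.
  branch 2 (add T \lnot (\lnot e \lor (a \to (d \land e)))):
    T \lnot (\lnot e \lor (a \to (d \land e))): α-rule — add F \lnot e, F (a \to (d \land e)).
    F (a \to (d \land e)): α-rule — add T a, F (d \land e).
    F (d \land e): β-rule — branch into F d  //  F e.
      branch 2.1 (add F d):
        ○ open, literals {a=true, d=false, e=true}.
      branch 2.2 (add F e):
        × closes — contains both e and \lnot e.
2 branches closed, 3 open.
Each open branch fixes some atoms; the unmentioned ones are free. Counting distinct full assignments: branch {c=false, d=false, e=true} (b, a) contributes 4 new; branch {b=true, c=false, e=true} (a, d) contributes 2 new; branch {a=true, d=false, e=true} (b, c) contributes 2 new. Total: 8.

8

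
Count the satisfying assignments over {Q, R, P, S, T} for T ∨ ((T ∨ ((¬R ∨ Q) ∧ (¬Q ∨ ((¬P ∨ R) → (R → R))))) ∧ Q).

24

Initial set: {T (T ∨ ((T ∨ ((¬R ∨ Q) ∧ (¬Q ∨ ((¬P ∨ R) → (R → R))))) ∧ Q))}.
T (T ∨ ((T ∨ ((¬R ∨ Q) ∧ (¬Q ∨ ((¬P ∨ R) → (R → R))))) ∧ Q)): β-rule — branch into T T  //  T ((T ∨ ((¬R ∨ Q) ∧ (¬Q ∨ ((¬P ∨ R) → (R → R))))) ∧ Q).
  branch 1 (add T T):
    ○ open, literals {T=T}.
  branch 2 (add T ((T ∨ ((¬R ∨ Q) ∧ (¬Q ∨ ((¬P ∨ R) → (R → R))))) ∧ Q)):
    T ((T ∨ ((¬R ∨ Q) ∧ (¬Q ∨ ((¬P ∨ R) → (R → R))))) ∧ Q): α-rule — add T (T ∨ ((¬R ∨ Q) ∧ (¬Q ∨ ((¬P ∨ R) → (R → R))))), T Q.
    T (T ∨ ((¬R ∨ Q) ∧ (¬Q ∨ ((¬P ∨ R) → (R → R))))): β-rule — branch into T T  //  T ((¬R ∨ Q) ∧ (¬Q ∨ ((¬P ∨ R) → (R → R)))).
      branch 2.1 (add T T):
        ○ open, literals {Q=T, T=T}.
      branch 2.2 (add T ((¬R ∨ Q) ∧ (¬Q ∨ ((¬P ∨ R) → (R → R))))):
        T ((¬R ∨ Q) ∧ (¬Q ∨ ((¬P ∨ R) → (R → R)))): α-rule — add T (¬R ∨ Q), T (¬Q ∨ ((¬P ∨ R) → (R → R))).
        T (¬R ∨ Q): β-rule — branch into T ¬R  //  T Q.
          branch 2.2.1 (add T ¬R):
            T (¬Q ∨ ((¬P ∨ R) → (R → R))): β-rule — branch into T ¬Q  //  T ((¬P ∨ R) → (R → R)).
              branch 2.2.1.1 (add T ¬Q):
                × closes — contains both Q and ¬Q.
              branch 2.2.1.2 (add T ((¬P ∨ R) → (R → R))):
                T ((¬P ∨ R) → (R → R)): β-rule — branch into F (¬P ∨ R)  //  T (R → R).
                  branch 2.2.1.2.1 (add F (¬P ∨ R)):
                    F (¬P ∨ R): α-rule — add F ¬P, F R.
                    ○ open, literals {P=T, Q=T, R=F}.
                  branch 2.2.1.2.2 (add T (R → R)):
                    T (R → R): β-rule — branch into F R  //  T R.
                      branch 2.2.1.2.2.1 (add F R):
                        ○ open, literals {Q=T, R=F}.
                      branch 2.2.1.2.2.2 (add T R):
                        × closes — contains both R and ¬R.
          branch 2.2.2 (add T Q):
            T (¬Q ∨ ((¬P ∨ R) → (R → R))): β-rule — branch into T ¬Q  //  T ((¬P ∨ R) → (R → R)).
              branch 2.2.2.1 (add T ¬Q):
                × closes — contains both Q and ¬Q.
              branch 2.2.2.2 (add T ((¬P ∨ R) → (R → R))):
                T ((¬P ∨ R) → (R → R)): β-rule — branch into F (¬P ∨ R)  //  T (R → R).
                  branch 2.2.2.2.1 (add F (¬P ∨ R)):
                    F (¬P ∨ R): α-rule — add F ¬P, F R.
                    ○ open, literals {P=T, Q=T, R=F}.
                  branch 2.2.2.2.2 (add T (R → R)):
                    T (R → R): β-rule — branch into F R  //  T R.
                      branch 2.2.2.2.2.1 (add F R):
                        ○ open, literals {Q=T, R=F}.
                      branch 2.2.2.2.2.2 (add T R):
                        ○ open, literals {Q=T, R=T}.
3 branches closed, 7 open.
Each open branch fixes some atoms; the unmentioned ones are free. Counting distinct full assignments: branch {T=T} (Q, R, P, S) contributes 16 new; branch {Q=T, T=T} (R, P, S) contributes 0 new; branch {P=T, Q=T, R=F} (S, T) contributes 2 new; branch {Q=T, R=F} (P, S, T) contributes 2 new; branch {P=T, Q=T, R=F} (S, T) contributes 0 new; branch {Q=T, R=F} (P, S, T) contributes 0 new; branch {Q=T, R=T} (P, S, T) contributes 4 new. Total: 24.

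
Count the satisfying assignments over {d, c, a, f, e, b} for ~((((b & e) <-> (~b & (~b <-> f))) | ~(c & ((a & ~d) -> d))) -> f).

29

Initial set: {T ~((((b & e) <-> (~b & (~b <-> f))) | ~(c & ((a & ~d) -> d))) -> f)}.
T ~((((b & e) <-> (~b & (~b <-> f))) | ~(c & ((a & ~d) -> d))) -> f): α-rule — add T (((b & e) <-> (~b & (~b <-> f))) | ~(c & ((a & ~d) -> d))), F f.
T (((b & e) <-> (~b & (~b <-> f))) | ~(c & ((a & ~d) -> d))): β-rule — branch into T ((b & e) <-> (~b & (~b <-> f)))  //  T ~(c & ((a & ~d) -> d)).
  branch 1 (add T ((b & e) <-> (~b & (~b <-> f)))):
    T ((b & e) <-> (~b & (~b <-> f))): β-rule — branch into T (b & e), T (~b & (~b <-> f))  //  F (b & e), F (~b & (~b <-> f)).
      branch 1.1 (add T (b & e), T (~b & (~b <-> f))):
        T (b & e): α-rule — add T b, T e.
        T (~b & (~b <-> f)): α-rule — add T ~b, T (~b <-> f).
        × closes — contains both b and ~b.
      branch 1.2 (add F (b & e), F (~b & (~b <-> f))):
        F (b & e): β-rule — branch into F b  //  F e.
          branch 1.2.1 (add F b):
            F (~b & (~b <-> f)): β-rule — branch into F ~b  //  F (~b <-> f).
              branch 1.2.1.1 (add F ~b):
                × closes — contains both b and ~b.
              branch 1.2.1.2 (add F (~b <-> f)):
                F (~b <-> f): β-rule — branch into T ~b, F f  //  F ~b, T f.
                  branch 1.2.1.2.1 (add T ~b, F f):
                    ○ open, literals {b=false, f=false}.
                  branch 1.2.1.2.2 (add F ~b, T f):
                    × closes — contains both b and ~b.
          branch 1.2.2 (add F e):
            F (~b & (~b <-> f)): β-rule — branch into F ~b  //  F (~b <-> f).
              branch 1.2.2.1 (add F ~b):
                ○ open, literals {b=true, e=false, f=false}.
              branch 1.2.2.2 (add F (~b <-> f)):
                F (~b <-> f): β-rule — branch into T ~b, F f  //  F ~b, T f.
                  branch 1.2.2.2.1 (add T ~b, F f):
                    ○ open, literals {b=false, e=false, f=false}.
                  branch 1.2.2.2.2 (add F ~b, T f):
                    × closes — contains both f and ~f.
  branch 2 (add T ~(c & ((a & ~d) -> d))):
    T ~(c & ((a & ~d) -> d)): β-rule — branch into F c  //  F ((a & ~d) -> d).
      branch 2.1 (add F c):
        ○ open, literals {c=false, f=false}.
      branch 2.2 (add F ((a & ~d) -> d)):
        F ((a & ~d) -> d): α-rule — add T (a & ~d), F d.
        T (a & ~d): α-rule — add T a, T ~d.
        ○ open, literals {a=true, d=false, f=false}.
4 branches closed, 5 open.
Each open branch fixes some atoms; the unmentioned ones are free. Counting distinct full assignments: branch {b=false, f=false} (d, c, a, e) contributes 16 new; branch {b=true, e=false, f=false} (d, c, a) contributes 8 new; branch {b=false, e=false, f=false} (d, c, a) contributes 0 new; branch {c=false, f=false} (d, a, e, b) contributes 4 new; branch {a=true, d=false, f=false} (c, e, b) contributes 1 new. Total: 29.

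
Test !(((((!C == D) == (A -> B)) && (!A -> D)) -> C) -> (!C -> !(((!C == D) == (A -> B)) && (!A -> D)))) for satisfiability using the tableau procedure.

Unsatisfiable

Initial set: {!(((((!C == D) == (A -> B)) && (!A -> D)) -> C) -> (!C -> !(((!C == D) == (A -> B)) && (!A -> D))))}.
!(((((!C == D) == (A -> B)) && (!A -> D)) -> C) -> (!C -> !(((!C == D) == (A -> B)) && (!A -> D)))): α-rule — add ((((!C == D) == (A -> B)) && (!A -> D)) -> C), !(!C -> !(((!C == D) == (A -> B)) && (!A -> D))).
!(!C -> !(((!C == D) == (A -> B)) && (!A -> D))): α-rule — add !C, !!(((!C == D) == (A -> B)) && (!A -> D)).
!!(((!C == D) == (A -> B)) && (!A -> D)): α-rule — add ((!C == D) == (A -> B)), (!A -> D).
((((!C == D) == (A -> B)) && (!A -> D)) -> C): β-rule — branch into !(((!C == D) == (A -> B)) && (!A -> D))  //  C.
  branch 1 (add !(((!C == D) == (A -> B)) && (!A -> D))):
    ((!C == D) == (A -> B)): β-rule — branch into (!C == D), (A -> B)  //  !(!C == D), !(A -> B).
      branch 1.1 (add (!C == D), (A -> B)):
        (!A -> D): β-rule — branch into !!A  //  D.
          branch 1.1.1 (add !!A):
            !(((!C == D) == (A -> B)) && (!A -> D)): β-rule — branch into !((!C == D) == (A -> B))  //  !(!A -> D).
              branch 1.1.1.1 (add !((!C == D) == (A -> B))):
                (!C == D): β-rule — branch into !C, D  //  !!C, !D.
                  branch 1.1.1.1.1 (add !C, D):
                    (A -> B): β-rule — branch into !A  //  B.
                      branch 1.1.1.1.1.1 (add !A):
                        × closes — contains both A and !A.
                      branch 1.1.1.1.1.2 (add B):
                        !((!C == D) == (A -> B)): β-rule — branch into (!C == D), !(A -> B)  //  !(!C == D), (A -> B).
                          branch 1.1.1.1.1.2.1 (add (!C == D), !(A -> B)):
                            !(A -> B): α-rule — add A, !B.
                            × closes — contains both B and !B.
                          branch 1.1.1.1.1.2.2 (add !(!C == D), (A -> B)):
                            !(!C == D): β-rule — branch into !C, !D  //  !!C, D.
                              branch 1.1.1.1.1.2.2.1 (add !C, !D):
                                × closes — contains both D and !D.
                              branch 1.1.1.1.1.2.2.2 (add !!C, D):
                                × closes — contains both C and !C.
                  branch 1.1.1.1.2 (add !!C, !D):
                    × closes — contains both C and !C.
              branch 1.1.1.2 (add !(!A -> D)):
                !(!A -> D): α-rule — add !A, !D.
                × closes — contains both A and !A.
          branch 1.1.2 (add D):
            !(((!C == D) == (A -> B)) && (!A -> D)): β-rule — branch into !((!C == D) == (A -> B))  //  !(!A -> D).
              branch 1.1.2.1 (add !((!C == D) == (A -> B))):
                (!C == D): β-rule — branch into !C, D  //  !!C, !D.
                  branch 1.1.2.1.1 (add !C, D):
                    (A -> B): β-rule — branch into !A  //  B.
                      branch 1.1.2.1.1.1 (add !A):
                        !((!C == D) == (A -> B)): β-rule — branch into (!C == D), !(A -> B)  //  !(!C == D), (A -> B).
                          branch 1.1.2.1.1.1.1 (add (!C == D), !(A -> B)):
                            !(A -> B): α-rule — add A, !B.
                            × closes — contains both A and !A.
                          branch 1.1.2.1.1.1.2 (add !(!C == D), (A -> B)):
                            !(!C == D): β-rule — branch into !C, !D  //  !!C, D.
                              branch 1.1.2.1.1.1.2.1 (add !C, !D):
                                × closes — contains both D and !D.
                              branch 1.1.2.1.1.1.2.2 (add !!C, D):
                                × closes — contains both C and !C.
                      branch 1.1.2.1.1.2 (add B):
                        !((!C == D) == (A -> B)): β-rule — branch into (!C == D), !(A -> B)  //  !(!C == D), (A -> B).
                          branch 1.1.2.1.1.2.1 (add (!C == D), !(A -> B)):
                            !(A -> B): α-rule — add A, !B.
                            × closes — contains both B and !B.
                          branch 1.1.2.1.1.2.2 (add !(!C == D), (A -> B)):
                            !(!C == D): β-rule — branch into !C, !D  //  !!C, D.
                              branch 1.1.2.1.1.2.2.1 (add !C, !D):
                                × closes — contains both D and !D.
                              branch 1.1.2.1.1.2.2.2 (add !!C, D):
                                × closes — contains both C and !C.
                  branch 1.1.2.1.2 (add !!C, !D):
                    × closes — contains both C and !C.
              branch 1.1.2.2 (add !(!A -> D)):
                !(!A -> D): α-rule — add !A, !D.
                × closes — contains both D and !D.
      branch 1.2 (add !(!C == D), !(A -> B)):
        !(A -> B): α-rule — add A, !B.
        (!A -> D): β-rule — branch into !!A  //  D.
          branch 1.2.1 (add !!A):
            !(((!C == D) == (A -> B)) && (!A -> D)): β-rule — branch into !((!C == D) == (A -> B))  //  !(!A -> D).
              branch 1.2.1.1 (add !((!C == D) == (A -> B))):
                !(!C == D): β-rule — branch into !C, !D  //  !!C, D.
                  branch 1.2.1.1.1 (add !C, !D):
                    !((!C == D) == (A -> B)): β-rule — branch into (!C == D), !(A -> B)  //  !(!C == D), (A -> B).
                      branch 1.2.1.1.1.1 (add (!C == D), !(A -> B)):
                        !(A -> B): α-rule — add A, !B.
                        (!C == D): β-rule — branch into !C, D  //  !!C, !D.
                          branch 1.2.1.1.1.1.1 (add !C, D):
                            × closes — contains both D and !D.
                          branch 1.2.1.1.1.1.2 (add !!C, !D):
                            × closes — contains both C and !C.
                      branch 1.2.1.1.1.2 (add !(!C == D), (A -> B)):
                        !(!C == D): β-rule — branch into !C, !D  //  !!C, D.
                          branch 1.2.1.1.1.2.1 (add !C, !D):
                            (A -> B): β-rule — branch into !A  //  B.
                              branch 1.2.1.1.1.2.1.1 (add !A):
                                × closes — contains both A and !A.
                              branch 1.2.1.1.1.2.1.2 (add B):
                                × closes — contains both B and !B.
                          branch 1.2.1.1.1.2.2 (add !!C, D):
                            × closes — contains both C and !C.
                  branch 1.2.1.1.2 (add !!C, D):
                    × closes — contains both C and !C.
              branch 1.2.1.2 (add !(!A -> D)):
                !(!A -> D): α-rule — add !A, !D.
                × closes — contains both A and !A.
          branch 1.2.2 (add D):
            !(((!C == D) == (A -> B)) && (!A -> D)): β-rule — branch into !((!C == D) == (A -> B))  //  !(!A -> D).
              branch 1.2.2.1 (add !((!C == D) == (A -> B))):
                !(!C == D): β-rule — branch into !C, !D  //  !!C, D.
                  branch 1.2.2.1.1 (add !C, !D):
                    × closes — contains both D and !D.
                  branch 1.2.2.1.2 (add !!C, D):
                    × closes — contains both C and !C.
              branch 1.2.2.2 (add !(!A -> D)):
                !(!A -> D): α-rule — add !A, !D.
                × closes — contains both A and !A.
  branch 2 (add C):
    × closes — contains both C and !C.
All 25 branches close.
Every branch closed; the formula is unsatisfiable.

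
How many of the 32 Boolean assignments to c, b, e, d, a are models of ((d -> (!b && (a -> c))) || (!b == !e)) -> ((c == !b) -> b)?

Initial set: {(((d -> (!b && (a -> c))) || (!b == !e)) -> ((c == !b) -> b))}.
(((d -> (!b && (a -> c))) || (!b == !e)) -> ((c == !b) -> b)): β-rule — branch into !((d -> (!b && (a -> c))) || (!b == !e))  //  ((c == !b) -> b).
  branch 1 (add !((d -> (!b && (a -> c))) || (!b == !e))):
    !((d -> (!b && (a -> c))) || (!b == !e)): α-rule — add !(d -> (!b && (a -> c))), !(!b == !e).
    !(d -> (!b && (a -> c))): α-rule — add d, !(!b && (a -> c)).
    !(!b == !e): β-rule — branch into !b, !!e  //  !!b, !e.
      branch 1.1 (add !b, !!e):
        !(!b && (a -> c)): β-rule — branch into !!b  //  !(a -> c).
          branch 1.1.1 (add !!b):
            × closes — contains both b and !b.
          branch 1.1.2 (add !(a -> c)):
            !(a -> c): α-rule — add a, !c.
            ○ open, literals {a=T, b=F, c=F, d=T, e=T}.
      branch 1.2 (add !!b, !e):
        !(!b && (a -> c)): β-rule — branch into !!b  //  !(a -> c).
          branch 1.2.1 (add !!b):
            ○ open, literals {b=T, d=T, e=F}.
          branch 1.2.2 (add !(a -> c)):
            !(a -> c): α-rule — add a, !c.
            ○ open, literals {a=T, b=T, c=F, d=T, e=F}.
  branch 2 (add ((c == !b) -> b)):
    ((c == !b) -> b): β-rule — branch into !(c == !b)  //  b.
      branch 2.1 (add !(c == !b)):
        !(c == !b): β-rule — branch into c, !!b  //  !c, !b.
          branch 2.1.1 (add c, !!b):
            ○ open, literals {b=T, c=T}.
          branch 2.1.2 (add !c, !b):
            ○ open, literals {b=F, c=F}.
      branch 2.2 (add b):
        ○ open, literals {b=T}.
1 branch closed, 6 open.
Each open branch fixes some atoms; the unmentioned ones are free. Counting distinct full assignments: branch {a=T, b=F, c=F, d=T, e=T} (none free) contributes 1 new; branch {b=T, d=T, e=F} (c, a) contributes 4 new; branch {a=T, b=T, c=F, d=T, e=F} (none free) contributes 0 new; branch {b=T, c=T} (e, d, a) contributes 6 new; branch {b=F, c=F} (e, d, a) contributes 7 new; branch {b=T} (c, e, d, a) contributes 6 new. Total: 24.

24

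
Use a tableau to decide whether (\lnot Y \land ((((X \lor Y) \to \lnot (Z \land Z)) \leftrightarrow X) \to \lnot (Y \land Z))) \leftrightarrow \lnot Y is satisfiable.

Satisfiable

Initial set: {((\lnot Y \land ((((X \lor Y) \to \lnot (Z \land Z)) \leftrightarrow X) \to \lnot (Y \land Z))) \leftrightarrow \lnot Y)}.
((\lnot Y \land ((((X \lor Y) \to \lnot (Z \land Z)) \leftrightarrow X) \to \lnot (Y \land Z))) \leftrightarrow \lnot Y): β-rule — branch into (\lnot Y \land ((((X \lor Y) \to \lnot (Z \land Z)) \leftrightarrow X) \to \lnot (Y \land Z))), \lnot Y  //  \lnot (\lnot Y \land ((((X \lor Y) \to \lnot (Z \land Z)) \leftrightarrow X) \to \lnot (Y \land Z))), \lnot \lnot Y.
  branch 1 (add (\lnot Y \land ((((X \lor Y) \to \lnot (Z \land Z)) \leftrightarrow X) \to \lnot (Y \land Z))), \lnot Y):
    (\lnot Y \land ((((X \lor Y) \to \lnot (Z \land Z)) \leftrightarrow X) \to \lnot (Y \land Z))): α-rule — add \lnot Y, ((((X \lor Y) \to \lnot (Z \land Z)) \leftrightarrow X) \to \lnot (Y \land Z)).
    ((((X \lor Y) \to \lnot (Z \land Z)) \leftrightarrow X) \to \lnot (Y \land Z)): β-rule — branch into \lnot (((X \lor Y) \to \lnot (Z \land Z)) \leftrightarrow X)  //  \lnot (Y \land Z).
      branch 1.1 (add \lnot (((X \lor Y) \to \lnot (Z \land Z)) \leftrightarrow X)):
        \lnot (((X \lor Y) \to \lnot (Z \land Z)) \leftrightarrow X): β-rule — branch into ((X \lor Y) \to \lnot (Z \land Z)), \lnot X  //  \lnot ((X \lor Y) \to \lnot (Z \land Z)), X.
          branch 1.1.1 (add ((X \lor Y) \to \lnot (Z \land Z)), \lnot X):
            ((X \lor Y) \to \lnot (Z \land Z)): β-rule — branch into \lnot (X \lor Y)  //  \lnot (Z \land Z).
              branch 1.1.1.1 (add \lnot (X \lor Y)):
                \lnot (X \lor Y): α-rule — add \lnot X, \lnot Y.
                ○ open, literals {X=false, Y=false}.
              branch 1.1.1.2 (add \lnot (Z \land Z)):
                \lnot (Z \land Z): β-rule — branch into \lnot Z  //  \lnot Z.
                  branch 1.1.1.2.1 (add \lnot Z):
                    ○ open, literals {X=false, Y=false, Z=false}.
                  branch 1.1.1.2.2 (add \lnot Z):
                    ○ open, literals {X=false, Y=false, Z=false}.
          branch 1.1.2 (add \lnot ((X \lor Y) \to \lnot (Z \land Z)), X):
            \lnot ((X \lor Y) \to \lnot (Z \land Z)): α-rule — add (X \lor Y), \lnot \lnot (Z \land Z).
            \lnot \lnot (Z \land Z): α-rule — add Z, Z.
            (X \lor Y): β-rule — branch into X  //  Y.
              branch 1.1.2.1 (add X):
                ○ open, literals {X=true, Y=false, Z=true}.
              branch 1.1.2.2 (add Y):
                × closes — contains both Y and \lnot Y.
      branch 1.2 (add \lnot (Y \land Z)):
        \lnot (Y \land Z): β-rule — branch into \lnot Y  //  \lnot Z.
          branch 1.2.1 (add \lnot Y):
            ○ open, literals {Y=false}.
          branch 1.2.2 (add \lnot Z):
            ○ open, literals {Y=false, Z=false}.
  branch 2 (add \lnot (\lnot Y \land ((((X \lor Y) \to \lnot (Z \land Z)) \leftrightarrow X) \to \lnot (Y \land Z))), \lnot \lnot Y):
    \lnot (\lnot Y \land ((((X \lor Y) \to \lnot (Z \land Z)) \leftrightarrow X) \to \lnot (Y \land Z))): β-rule — branch into \lnot \lnot Y  //  \lnot ((((X \lor Y) \to \lnot (Z \land Z)) \leftrightarrow X) \to \lnot (Y \land Z)).
      branch 2.1 (add \lnot \lnot Y):
        ○ open, literals {Y=true}.
      branch 2.2 (add \lnot ((((X \lor Y) \to \lnot (Z \land Z)) \leftrightarrow X) \to \lnot (Y \land Z))):
        \lnot ((((X \lor Y) \to \lnot (Z \land Z)) \leftrightarrow X) \to \lnot (Y \land Z)): α-rule — add (((X \lor Y) \to \lnot (Z \land Z)) \leftrightarrow X), \lnot \lnot (Y \land Z).
        \lnot \lnot (Y \land Z): α-rule — add Y, Z.
        (((X \lor Y) \to \lnot (Z \land Z)) \leftrightarrow X): β-rule — branch into ((X \lor Y) \to \lnot (Z \land Z)), X  //  \lnot ((X \lor Y) \to \lnot (Z \land Z)), \lnot X.
          branch 2.2.1 (add ((X \lor Y) \to \lnot (Z \land Z)), X):
            ((X \lor Y) \to \lnot (Z \land Z)): β-rule — branch into \lnot (X \lor Y)  //  \lnot (Z \land Z).
              branch 2.2.1.1 (add \lnot (X \lor Y)):
                \lnot (X \lor Y): α-rule — add \lnot X, \lnot Y.
                × closes — contains both X and \lnot X.
              branch 2.2.1.2 (add \lnot (Z \land Z)):
                \lnot (Z \land Z): β-rule — branch into \lnot Z  //  \lnot Z.
                  branch 2.2.1.2.1 (add \lnot Z):
                    × closes — contains both Z and \lnot Z.
                  branch 2.2.1.2.2 (add \lnot Z):
                    × closes — contains both Z and \lnot Z.
          branch 2.2.2 (add \lnot ((X \lor Y) \to \lnot (Z \land Z)), \lnot X):
            \lnot ((X \lor Y) \to \lnot (Z \land Z)): α-rule — add (X \lor Y), \lnot \lnot (Z \land Z).
            \lnot \lnot (Z \land Z): α-rule — add Z, Z.
            (X \lor Y): β-rule — branch into X  //  Y.
              branch 2.2.2.1 (add X):
                × closes — contains both X and \lnot X.
              branch 2.2.2.2 (add Y):
                ○ open, literals {X=false, Y=true, Z=true}.
5 branches closed, 8 open.
An open branch gives a satisfying assignment: X=false, Y=false.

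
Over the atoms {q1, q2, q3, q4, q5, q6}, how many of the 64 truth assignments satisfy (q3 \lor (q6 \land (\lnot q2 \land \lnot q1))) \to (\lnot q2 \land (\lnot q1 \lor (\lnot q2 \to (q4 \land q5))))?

Initial set: {((q3 \lor (q6 \land (\lnot q2 \land \lnot q1))) \to (\lnot q2 \land (\lnot q1 \lor (\lnot q2 \to (q4 \land q5)))))}.
((q3 \lor (q6 \land (\lnot q2 \land \lnot q1))) \to (\lnot q2 \land (\lnot q1 \lor (\lnot q2 \to (q4 \land q5))))): β-rule — branch into \lnot (q3 \lor (q6 \land (\lnot q2 \land \lnot q1)))  //  (\lnot q2 \land (\lnot q1 \lor (\lnot q2 \to (q4 \land q5)))).
  branch 1 (add \lnot (q3 \lor (q6 \land (\lnot q2 \land \lnot q1)))):
    \lnot (q3 \lor (q6 \land (\lnot q2 \land \lnot q1))): α-rule — add \lnot q3, \lnot (q6 \land (\lnot q2 \land \lnot q1)).
    \lnot (q6 \land (\lnot q2 \land \lnot q1)): β-rule — branch into \lnot q6  //  \lnot (\lnot q2 \land \lnot q1).
      branch 1.1 (add \lnot q6):
        ○ open, literals {q3=F, q6=F}.
      branch 1.2 (add \lnot (\lnot q2 \land \lnot q1)):
        \lnot (\lnot q2 \land \lnot q1): β-rule — branch into \lnot \lnot q2  //  \lnot \lnot q1.
          branch 1.2.1 (add \lnot \lnot q2):
            ○ open, literals {q2=T, q3=F}.
          branch 1.2.2 (add \lnot \lnot q1):
            ○ open, literals {q1=T, q3=F}.
  branch 2 (add (\lnot q2 \land (\lnot q1 \lor (\lnot q2 \to (q4 \land q5))))):
    (\lnot q2 \land (\lnot q1 \lor (\lnot q2 \to (q4 \land q5)))): α-rule — add \lnot q2, (\lnot q1 \lor (\lnot q2 \to (q4 \land q5))).
    (\lnot q1 \lor (\lnot q2 \to (q4 \land q5))): β-rule — branch into \lnot q1  //  (\lnot q2 \to (q4 \land q5)).
      branch 2.1 (add \lnot q1):
        ○ open, literals {q1=F, q2=F}.
      branch 2.2 (add (\lnot q2 \to (q4 \land q5))):
        (\lnot q2 \to (q4 \land q5)): β-rule — branch into \lnot \lnot q2  //  (q4 \land q5).
          branch 2.2.1 (add \lnot \lnot q2):
            × closes — contains both q2 and \lnot q2.
          branch 2.2.2 (add (q4 \land q5)):
            (q4 \land q5): α-rule — add q4, q5.
            ○ open, literals {q2=F, q4=T, q5=T}.
1 branch closed, 5 open.
Each open branch fixes some atoms; the unmentioned ones are free. Counting distinct full assignments: branch {q3=F, q6=F} (q1, q2, q4, q5) contributes 16 new; branch {q2=T, q3=F} (q1, q4, q5, q6) contributes 8 new; branch {q1=T, q3=F} (q2, q4, q5, q6) contributes 4 new; branch {q1=F, q2=F} (q3, q4, q5, q6) contributes 12 new; branch {q2=F, q4=T, q5=T} (q1, q3, q6) contributes 2 new. Total: 42.

42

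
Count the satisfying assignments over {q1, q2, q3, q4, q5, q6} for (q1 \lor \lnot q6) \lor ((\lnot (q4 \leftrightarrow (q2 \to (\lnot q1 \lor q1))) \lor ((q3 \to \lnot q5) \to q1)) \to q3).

Initial set: {((q1 \lor \lnot q6) \lor ((\lnot (q4 \leftrightarrow (q2 \to (\lnot q1 \lor q1))) \lor ((q3 \to \lnot q5) \to q1)) \to q3))}.
((q1 \lor \lnot q6) \lor ((\lnot (q4 \leftrightarrow (q2 \to (\lnot q1 \lor q1))) \lor ((q3 \to \lnot q5) \to q1)) \to q3)): β-rule — branch into (q1 \lor \lnot q6)  //  ((\lnot (q4 \leftrightarrow (q2 \to (\lnot q1 \lor q1))) \lor ((q3 \to \lnot q5) \to q1)) \to q3).
  branch 1 (add (q1 \lor \lnot q6)):
    (q1 \lor \lnot q6): β-rule — branch into q1  //  \lnot q6.
      branch 1.1 (add q1):
        ○ open, literals {q1=T}.
      branch 1.2 (add \lnot q6):
        ○ open, literals {q6=F}.
  branch 2 (add ((\lnot (q4 \leftrightarrow (q2 \to (\lnot q1 \lor q1))) \lor ((q3 \to \lnot q5) \to q1)) \to q3)):
    ((\lnot (q4 \leftrightarrow (q2 \to (\lnot q1 \lor q1))) \lor ((q3 \to \lnot q5) \to q1)) \to q3): β-rule — branch into \lnot (\lnot (q4 \leftrightarrow (q2 \to (\lnot q1 \lor q1))) \lor ((q3 \to \lnot q5) \to q1))  //  q3.
      branch 2.1 (add \lnot (\lnot (q4 \leftrightarrow (q2 \to (\lnot q1 \lor q1))) \lor ((q3 \to \lnot q5) \to q1))):
        \lnot (\lnot (q4 \leftrightarrow (q2 \to (\lnot q1 \lor q1))) \lor ((q3 \to \lnot q5) \to q1)): α-rule — add \lnot \lnot (q4 \leftrightarrow (q2 \to (\lnot q1 \lor q1))), \lnot ((q3 \to \lnot q5) \to q1).
        \lnot ((q3 \to \lnot q5) \to q1): α-rule — add (q3 \to \lnot q5), \lnot q1.
        \lnot \lnot (q4 \leftrightarrow (q2 \to (\lnot q1 \lor q1))): β-rule — branch into q4, (q2 \to (\lnot q1 \lor q1))  //  \lnot q4, \lnot (q2 \to (\lnot q1 \lor q1)).
          branch 2.1.1 (add q4, (q2 \to (\lnot q1 \lor q1))):
            (q3 \to \lnot q5): β-rule — branch into \lnot q3  //  \lnot q5.
              branch 2.1.1.1 (add \lnot q3):
                (q2 \to (\lnot q1 \lor q1)): β-rule — branch into \lnot q2  //  (\lnot q1 \lor q1).
                  branch 2.1.1.1.1 (add \lnot q2):
                    ○ open, literals {q1=F, q2=F, q3=F, q4=T}.
                  branch 2.1.1.1.2 (add (\lnot q1 \lor q1)):
                    (\lnot q1 \lor q1): β-rule — branch into \lnot q1  //  q1.
                      branch 2.1.1.1.2.1 (add \lnot q1):
                        ○ open, literals {q1=F, q3=F, q4=T}.
                      branch 2.1.1.1.2.2 (add q1):
                        × closes — contains both q1 and \lnot q1.
              branch 2.1.1.2 (add \lnot q5):
                (q2 \to (\lnot q1 \lor q1)): β-rule — branch into \lnot q2  //  (\lnot q1 \lor q1).
                  branch 2.1.1.2.1 (add \lnot q2):
                    ○ open, literals {q1=F, q2=F, q4=T, q5=F}.
                  branch 2.1.1.2.2 (add (\lnot q1 \lor q1)):
                    (\lnot q1 \lor q1): β-rule — branch into \lnot q1  //  q1.
                      branch 2.1.1.2.2.1 (add \lnot q1):
                        ○ open, literals {q1=F, q4=T, q5=F}.
                      branch 2.1.1.2.2.2 (add q1):
                        × closes — contains both q1 and \lnot q1.
          branch 2.1.2 (add \lnot q4, \lnot (q2 \to (\lnot q1 \lor q1))):
            \lnot (q2 \to (\lnot q1 \lor q1)): α-rule — add q2, \lnot (\lnot q1 \lor q1).
            \lnot (\lnot q1 \lor q1): α-rule — add \lnot \lnot q1, \lnot q1.
            × closes — contains both q1 and \lnot q1.
      branch 2.2 (add q3):
        ○ open, literals {q3=T}.
3 branches closed, 7 open.
Each open branch fixes some atoms; the unmentioned ones are free. Counting distinct full assignments: branch {q1=T} (q2, q3, q4, q5, q6) contributes 32 new; branch {q6=F} (q1, q2, q3, q4, q5) contributes 16 new; branch {q1=F, q2=F, q3=F, q4=T} (q5, q6) contributes 2 new; branch {q1=F, q3=F, q4=T} (q2, q5, q6) contributes 2 new; branch {q1=F, q2=F, q4=T, q5=F} (q3, q6) contributes 1 new; branch {q1=F, q4=T, q5=F} (q2, q3, q6) contributes 1 new; branch {q3=T} (q1, q2, q4, q5, q6) contributes 6 new. Total: 60.

60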